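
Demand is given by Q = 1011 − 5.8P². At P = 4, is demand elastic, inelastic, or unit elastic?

At P = 4, Q = 918.2.
dQ/dP = −2·5.8·P = −46.4.
Point elasticity E = (dQ/dP)·(P/Q) = -46.4 × 4/918.2 ≈ -0.202.
|E| ≈ 0.202 < 1, so demand is inelastic.

inelastic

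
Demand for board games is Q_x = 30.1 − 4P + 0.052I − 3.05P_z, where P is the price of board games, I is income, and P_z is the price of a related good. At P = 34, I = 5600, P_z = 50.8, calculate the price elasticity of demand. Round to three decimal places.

Substituting, Q_x = 30.1 − 4(34) + 0.052(5600) − 3.05(50.8) = 30.1 − 136 + 291.2 − 154.94 = 30.36.
∂Q_x/∂P = −4, so E_p = (−4)·(34/30.36) ≈ -4.480.
|E_p| > 1: demand is elastic.

-4.480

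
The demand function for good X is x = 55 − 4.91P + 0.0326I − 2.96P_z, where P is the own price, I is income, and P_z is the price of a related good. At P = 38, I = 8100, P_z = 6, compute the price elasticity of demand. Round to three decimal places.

First evaluate x: 55 − 4.91(38) + 0.0326(8100) − 2.96(6) = 55 − 186.58 + 264.06 − 17.76 = 114.72.
∂x/∂P = −4.91, so E_p = (−4.91)·(38/114.72) ≈ -1.626.
|E_p| > 1: demand is elastic.

-1.626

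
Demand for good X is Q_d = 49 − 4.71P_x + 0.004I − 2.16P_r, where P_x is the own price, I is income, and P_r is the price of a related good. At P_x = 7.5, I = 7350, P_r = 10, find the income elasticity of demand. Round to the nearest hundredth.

1.37

Substituting, Q_d = 49 − 4.71(7.5) + 0.004(7350) − 2.16(10) = 49 − 35.325 + 29.4 − 21.6 = 21.475.
∂Q_d/∂I = +0.004, so E_I = 0.004·(7350/21.475) ≈ 1.37.
E_I > 1: normal good (luxury).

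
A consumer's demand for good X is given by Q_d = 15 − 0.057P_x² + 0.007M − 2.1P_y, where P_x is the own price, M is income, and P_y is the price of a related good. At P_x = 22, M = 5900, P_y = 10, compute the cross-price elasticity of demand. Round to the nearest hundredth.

-2.72

Q_d = 15 − 0.057(22)² + 0.007(5900) − 2.1(10) = 15 − 27.588 + 41.3 − 21 = 7.712.
∂Q_d/∂P_y = −2.1, so E_xy = -2.1·(10/7.712) ≈ -2.72.
E_xy < 0: the goods are complements.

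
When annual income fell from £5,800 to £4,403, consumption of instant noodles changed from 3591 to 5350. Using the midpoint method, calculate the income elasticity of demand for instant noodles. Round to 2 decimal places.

-1.44

%ΔQ = (5350 − 3591)/[(3591+5350)/2] = 1759/4470.5 ≈ 0.3935.
%ΔY = (4,403 − 5,800)/[(5,800+4,403)/2] = -1397/5101.5 ≈ -0.2738.
E_I = %ΔQ/%ΔY ≈ -1.44.
E_I < 0: inferior good.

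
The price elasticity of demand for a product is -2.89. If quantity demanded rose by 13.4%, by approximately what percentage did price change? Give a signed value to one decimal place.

-4.6

%ΔQ ≈ E × %ΔP ⇒ %ΔP = %ΔQ / E = (13.4%)/(-2.89) ≈ -4.6%.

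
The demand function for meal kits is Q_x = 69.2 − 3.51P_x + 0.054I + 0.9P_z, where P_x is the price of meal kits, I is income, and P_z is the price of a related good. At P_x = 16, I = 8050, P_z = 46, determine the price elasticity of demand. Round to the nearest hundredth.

First evaluate Q_x: 69.2 − 3.51(16) + 0.054(8050) + 0.9(46) = 69.2 − 56.16 + 434.7 + 41.4 = 489.14.
∂Q_x/∂P_x = −3.51, so E_p = (−3.51)·(16/489.14) ≈ -0.11.
|E_p| < 1: demand is inelastic.

-0.11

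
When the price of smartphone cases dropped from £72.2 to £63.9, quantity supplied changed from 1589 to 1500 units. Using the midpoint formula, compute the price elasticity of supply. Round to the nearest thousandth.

0.472

%Δq = (1500 − 1589)/[(1589 + 1500)/2] = -89/1544.5 ≈ -0.0576.
%ΔP = (63.9 − 72.2)/[(72.2 + 63.9)/2] = -8.3/68.05 ≈ -0.1220.
Arc elasticity E = %Δq/%ΔP ≈ -0.0576/-0.1220 ≈ 0.472.
|E| < 1: supply is inelastic over this range.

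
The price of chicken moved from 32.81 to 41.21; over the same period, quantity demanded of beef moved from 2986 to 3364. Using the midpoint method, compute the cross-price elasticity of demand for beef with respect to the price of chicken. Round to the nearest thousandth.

%ΔQ_x = (3364 − 2986)/[(2986+3364)/2] = 378/3175 ≈ 0.1191.
%ΔP_y = (41.21 − 32.81)/[(32.81+41.21)/2] ≈ 0.2270.
E_xy = 0.1191/0.2270 ≈ 0.525.
E_xy > 0, so beef and chicken are substitutes.

0.525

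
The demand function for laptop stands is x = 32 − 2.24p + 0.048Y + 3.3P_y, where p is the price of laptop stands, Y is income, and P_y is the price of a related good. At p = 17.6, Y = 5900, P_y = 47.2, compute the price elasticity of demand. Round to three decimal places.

-0.091

Substituting, x = 32 − 2.24(17.6) + 0.048(5900) + 3.3(47.2) = 32 − 39.424 + 283.2 + 155.76 = 431.536.
∂x/∂p = −2.24, so E_p = (−2.24)·(17.6/431.536) ≈ -0.091.
|E_p| < 1: demand is inelastic.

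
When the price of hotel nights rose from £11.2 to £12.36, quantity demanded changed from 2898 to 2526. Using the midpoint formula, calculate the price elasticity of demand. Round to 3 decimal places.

%Δq = (2526 − 2898)/[(2898 + 2526)/2] = -372/2712 ≈ -0.1372.
%Δp = (12.36 − 11.2)/[(11.2 + 12.36)/2] = 1.16/11.78 ≈ 0.0985.
Arc elasticity E = %Δq/%Δp ≈ -0.1372/0.0985 ≈ -1.393.
|E| > 1: demand is elastic over this range.

-1.393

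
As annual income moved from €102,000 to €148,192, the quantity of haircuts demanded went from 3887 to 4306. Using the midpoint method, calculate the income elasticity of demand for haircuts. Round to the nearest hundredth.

0.28

%ΔQ = (4306 − 3887)/[(3887+4306)/2] = 419/4096.5 ≈ 0.1023.
%ΔI = (148,192 − 102,000)/[(102,000+148,192)/2] = 46192/125096 ≈ 0.3693.
E_I = %ΔQ/%ΔI ≈ 0.28.
E_I ∈ (0,1): normal good (necessity).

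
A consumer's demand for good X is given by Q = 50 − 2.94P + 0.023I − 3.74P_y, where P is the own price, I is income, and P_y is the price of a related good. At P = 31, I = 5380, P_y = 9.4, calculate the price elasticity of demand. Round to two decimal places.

Q = 50 − 2.94(31) + 0.023(5380) − 3.74(9.4) = 50 − 91.14 + 123.74 − 35.156 = 47.444.
∂Q/∂P = −2.94, so E_p = (−2.94)·(31/47.444) ≈ -1.92.
|E_p| > 1: demand is elastic.

-1.92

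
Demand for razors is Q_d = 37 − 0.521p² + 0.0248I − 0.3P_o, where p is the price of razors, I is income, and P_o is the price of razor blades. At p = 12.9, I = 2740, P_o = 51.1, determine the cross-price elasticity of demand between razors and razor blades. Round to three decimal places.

-5.246

At the given point, Q_d = 37 − 0.521(12.9)² + 0.0248(2740) − 0.3(51.1) = 37 − 86.6996 + 67.952 − 15.33 = 2.9224.
∂Q_d/∂P_o = −0.3, so E_xy = -0.3·(51.1/2.9224) ≈ -5.246.
E_xy < 0: the goods are complements.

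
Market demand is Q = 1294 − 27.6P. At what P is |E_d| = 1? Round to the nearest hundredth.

For linear demand Q = a − bP, E = −bP/(a − bP). |E| = 1 ⇒ bP = a − bP ⇒ P = a/(2b).
P = 1294/(2·27.6) ≈ 23.44.

23.44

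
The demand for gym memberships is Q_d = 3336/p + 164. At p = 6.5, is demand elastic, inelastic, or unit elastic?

inelastic

At p = 6.5, Q_d = 677.2308.
dQ_d/dp = −3336/p² = −78.9586.
Point elasticity E = (dQ_d/dp)·(p/Q_d) = -78.9586 × 6.5/677.2308 ≈ -0.758.
|E| ≈ 0.758 < 1, so demand is inelastic.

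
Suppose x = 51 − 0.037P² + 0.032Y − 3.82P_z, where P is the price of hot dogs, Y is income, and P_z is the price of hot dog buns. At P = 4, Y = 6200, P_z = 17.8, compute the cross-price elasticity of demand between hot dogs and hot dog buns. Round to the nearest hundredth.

-0.38

At the given point, x = 51 − 0.037(4)² + 0.032(6200) − 3.82(17.8) = 51 − 0.592 + 198.4 − 67.996 = 180.812.
∂x/∂P_z = −3.82, so E_xy = -3.82·(17.8/180.812) ≈ -0.38.
E_xy < 0: the goods are complements.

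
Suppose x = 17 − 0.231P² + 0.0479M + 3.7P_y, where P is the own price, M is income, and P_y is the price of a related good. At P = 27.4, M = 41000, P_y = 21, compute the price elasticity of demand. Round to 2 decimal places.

Substituting, x = 17 − 0.231(27.4)² + 0.0479(41000) + 3.7(21) = 17 − 173.4256 + 1963.9 + 77.7 = 1885.1744.
∂x/∂P = −2·0.231·P = -12.6588, so E_p = -12.6588·(27.4/1885.1744) ≈ -0.18.
|E_p| < 1: demand is inelastic.

-0.18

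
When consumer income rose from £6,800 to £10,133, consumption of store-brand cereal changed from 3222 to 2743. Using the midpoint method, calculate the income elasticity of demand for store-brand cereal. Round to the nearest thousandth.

%ΔQ = (2743 − 3222)/[(3222+2743)/2] = -479/2982.5 ≈ -0.1606.
%ΔY = (10,133 − 6,800)/[(6,800+10,133)/2] = 3333/8466.5 ≈ 0.3937.
E_I = %ΔQ/%ΔY ≈ -0.408.
E_I < 0: inferior good.

-0.408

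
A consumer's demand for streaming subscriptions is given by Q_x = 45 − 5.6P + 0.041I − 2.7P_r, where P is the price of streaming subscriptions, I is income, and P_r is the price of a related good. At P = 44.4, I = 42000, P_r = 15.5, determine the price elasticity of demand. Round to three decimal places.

-0.168

Substituting, Q_x = 45 − 5.6(44.4) + 0.041(42000) − 2.7(15.5) = 45 − 248.64 + 1722 − 41.85 = 1476.51.
∂Q_x/∂P = −5.6, so E_p = (−5.6)·(44.4/1476.51) ≈ -0.168.
|E_p| < 1: demand is inelastic.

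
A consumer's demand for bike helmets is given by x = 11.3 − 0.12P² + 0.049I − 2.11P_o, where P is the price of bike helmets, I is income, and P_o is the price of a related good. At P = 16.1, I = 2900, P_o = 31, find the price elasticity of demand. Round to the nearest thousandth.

x = 11.3 − 0.12(16.1)² + 0.049(2900) − 2.11(31) = 11.3 − 31.1052 + 142.1 − 65.41 = 56.8848.
∂x/∂P = −2·0.12·P = -3.864, so E_p = -3.864·(16.1/56.8848) ≈ -1.094.
|E_p| > 1: demand is elastic.

-1.094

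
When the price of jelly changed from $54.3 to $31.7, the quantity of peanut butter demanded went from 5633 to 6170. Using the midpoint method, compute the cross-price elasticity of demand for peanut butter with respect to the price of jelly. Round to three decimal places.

%ΔQ_x = (6170 − 5633)/[(5633+6170)/2] = 537/5901.5 ≈ 0.0910.
%ΔP_y = (31.7 − 54.3)/[(54.3+31.7)/2] ≈ -0.5256.
E_xy = 0.0910/-0.5256 ≈ -0.173.
E_xy < 0, so peanut butter and jelly are complements.

-0.173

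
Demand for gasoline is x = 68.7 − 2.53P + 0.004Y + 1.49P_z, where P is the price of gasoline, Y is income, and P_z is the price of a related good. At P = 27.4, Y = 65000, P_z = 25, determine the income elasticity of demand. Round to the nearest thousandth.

0.877

Substituting, x = 68.7 − 2.53(27.4) + 0.004(65000) + 1.49(25) = 68.7 − 69.322 + 260 + 37.25 = 296.628.
∂x/∂Y = +0.004, so E_I = 0.004·(65000/296.628) ≈ 0.877.
E_I ∈ (0,1): normal good (necessity).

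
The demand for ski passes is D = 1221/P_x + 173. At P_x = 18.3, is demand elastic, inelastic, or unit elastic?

inelastic

At P_x = 18.3, D = 239.7213.
dD/dP_x = −1221/P_x² = −3.646.
Point elasticity E = (dD/dP_x)·(P_x/D) = -3.646 × 18.3/239.7213 ≈ -0.278.
|E| ≈ 0.278 < 1, so demand is inelastic.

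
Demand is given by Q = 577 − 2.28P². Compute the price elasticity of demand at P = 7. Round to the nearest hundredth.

At P = 7, Q = 465.28.
dQ/dP = −2·2.28·P = −31.92.
Point elasticity E = (dQ/dP)·(P/Q) = -31.92 × 7/465.28 ≈ -0.48.
|E| < 1, so demand is inelastic at this price.

-0.48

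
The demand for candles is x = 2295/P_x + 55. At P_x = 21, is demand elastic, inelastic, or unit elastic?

At P_x = 21, x = 164.2857.
dx/dP_x = −2295/P_x² = −5.2041.
Point elasticity E = (dx/dP_x)·(P_x/x) = -5.2041 × 21/164.2857 ≈ -0.665.
|E| ≈ 0.665 < 1, so demand is inelastic.

inelastic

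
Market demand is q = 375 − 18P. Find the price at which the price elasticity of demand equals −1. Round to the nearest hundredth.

For linear demand q = a − bP, E = −bP/(a − bP). |E| = 1 ⇒ bP = a − bP ⇒ P = a/(2b).
P = 375/(2·18) ≈ 10.42.

10.42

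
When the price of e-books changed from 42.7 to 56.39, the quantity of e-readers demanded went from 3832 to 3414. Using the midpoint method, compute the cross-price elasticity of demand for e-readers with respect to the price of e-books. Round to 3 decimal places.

%ΔQ_x = (3414 − 3832)/[(3832+3414)/2] = -418/3623 ≈ -0.1154.
%ΔP_y = (56.39 − 42.7)/[(42.7+56.39)/2] ≈ 0.2763.
E_xy = -0.1154/0.2763 ≈ -0.418.
E_xy < 0, so e-readers and e-books are complements.

-0.418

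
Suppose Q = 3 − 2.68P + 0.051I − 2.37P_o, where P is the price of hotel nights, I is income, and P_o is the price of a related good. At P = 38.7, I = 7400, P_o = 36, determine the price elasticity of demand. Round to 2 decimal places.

Substituting, Q = 3 − 2.68(38.7) + 0.051(7400) − 2.37(36) = 3 − 103.716 + 377.4 − 85.32 = 191.364.
∂Q/∂P = −2.68, so E_p = (−2.68)·(38.7/191.364) ≈ -0.54.
|E_p| < 1: demand is inelastic.

-0.54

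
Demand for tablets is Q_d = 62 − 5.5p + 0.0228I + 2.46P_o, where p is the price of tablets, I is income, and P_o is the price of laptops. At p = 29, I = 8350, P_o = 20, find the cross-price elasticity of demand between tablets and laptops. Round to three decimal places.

Substituting, Q_d = 62 − 5.5(29) + 0.0228(8350) + 2.46(20) = 62 − 159.5 + 190.38 + 49.2 = 142.08.
∂Q_d/∂P_o = +2.46, so E_xy = 2.46·(20/142.08) ≈ 0.346.
E_xy > 0: the goods are substitutes.

0.346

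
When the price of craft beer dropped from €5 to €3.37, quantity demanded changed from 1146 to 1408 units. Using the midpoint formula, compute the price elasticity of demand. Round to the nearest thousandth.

%ΔQ = (1408 − 1146)/[(1146 + 1408)/2] = 262/1277 ≈ 0.2052.
%Δp = (3.37 − 5)/[(5 + 3.37)/2] = -1.63/4.185 ≈ -0.3895.
Arc elasticity E = %ΔQ/%Δp ≈ 0.2052/-0.3895 ≈ -0.527.
|E| < 1: demand is inelastic over this range.

-0.527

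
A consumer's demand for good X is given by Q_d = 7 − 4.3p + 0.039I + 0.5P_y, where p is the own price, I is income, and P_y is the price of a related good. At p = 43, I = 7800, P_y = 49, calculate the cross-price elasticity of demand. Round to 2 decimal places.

Substituting, Q_d = 7 − 4.3(43) + 0.039(7800) + 0.5(49) = 7 − 184.9 + 304.2 + 24.5 = 150.8.
∂Q_d/∂P_y = +0.5, so E_xy = 0.5·(49/150.8) ≈ 0.16.
E_xy > 0: the goods are substitutes.

0.16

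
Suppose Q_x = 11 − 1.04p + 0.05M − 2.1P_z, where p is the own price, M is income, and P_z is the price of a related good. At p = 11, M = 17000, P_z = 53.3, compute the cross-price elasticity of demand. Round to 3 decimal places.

Substituting, Q_x = 11 − 1.04(11) + 0.05(17000) − 2.1(53.3) = 11 − 11.44 + 850 − 111.93 = 737.63.
∂Q_x/∂P_z = −2.1, so E_xy = -2.1·(53.3/737.63) ≈ -0.152.
E_xy < 0: the goods are complements.

-0.152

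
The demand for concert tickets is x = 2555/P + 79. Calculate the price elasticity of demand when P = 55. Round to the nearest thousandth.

At P = 55, x = 125.4545.
dx/dP = −2555/P² = −0.8446.
Point elasticity E = (dx/dP)·(P/x) = -0.8446 × 55/125.4545 ≈ -0.370.
|E| < 1, so demand is inelastic at this price.

-0.370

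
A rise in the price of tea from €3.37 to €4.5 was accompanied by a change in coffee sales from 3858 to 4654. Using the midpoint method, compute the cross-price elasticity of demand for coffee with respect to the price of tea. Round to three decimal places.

%ΔQ_x = (4654 − 3858)/[(3858+4654)/2] = 796/4256 ≈ 0.1870.
%ΔP_y = (4.5 − 3.37)/[(3.37+4.5)/2] ≈ 0.2872.
E_xy = 0.1870/0.2872 ≈ 0.651.
E_xy > 0, so coffee and tea are substitutes.

0.651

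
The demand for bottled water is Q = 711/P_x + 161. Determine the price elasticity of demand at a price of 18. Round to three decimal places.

-0.197

At P_x = 18, Q = 200.5.
dQ/dP_x = −711/P_x² = −2.1944.
Point elasticity E = (dQ/dP_x)·(P_x/Q) = -2.1944 × 18/200.5 ≈ -0.197.
|E| < 1, so demand is inelastic at this price.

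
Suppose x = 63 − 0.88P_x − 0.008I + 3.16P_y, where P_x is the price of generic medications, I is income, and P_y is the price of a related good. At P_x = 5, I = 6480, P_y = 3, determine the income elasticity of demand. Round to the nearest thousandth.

-3.192

Evaluating quantity at (P_x, I, P_y) gives x = 63 − 0.88(5) − 0.008(6480) + 3.16(3) = 63 − 4.4 − 51.84 + 9.48 = 16.24.
∂x/∂I = −0.008, so E_I = -0.008·(6480/16.24) ≈ -3.192.
E_I < 0: inferior good.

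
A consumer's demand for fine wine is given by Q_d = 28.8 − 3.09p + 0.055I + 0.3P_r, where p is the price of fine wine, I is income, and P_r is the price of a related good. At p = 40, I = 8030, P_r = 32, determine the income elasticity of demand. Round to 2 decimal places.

1.24

At the given point, Q_d = 28.8 − 3.09(40) + 0.055(8030) + 0.3(32) = 28.8 − 123.6 + 441.65 + 9.6 = 356.45.
∂Q_d/∂I = +0.055, so E_I = 0.055·(8030/356.45) ≈ 1.24.
E_I > 1: normal good (luxury).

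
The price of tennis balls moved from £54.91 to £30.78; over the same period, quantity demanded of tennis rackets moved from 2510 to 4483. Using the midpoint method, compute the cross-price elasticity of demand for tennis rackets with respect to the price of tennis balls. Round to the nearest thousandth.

-1.002

%ΔQ_x = (4483 − 2510)/[(2510+4483)/2] = 1973/3496.5 ≈ 0.5643.
%ΔP_y = (30.78 − 54.91)/[(54.91+30.78)/2] ≈ -0.5632.
E_xy = 0.5643/-0.5632 ≈ -1.002.
E_xy < 0, so tennis rackets and tennis balls are complements.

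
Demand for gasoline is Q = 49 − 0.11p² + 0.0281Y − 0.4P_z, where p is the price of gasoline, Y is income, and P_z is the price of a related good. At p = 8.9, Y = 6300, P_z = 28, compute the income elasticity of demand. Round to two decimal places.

First evaluate Q: 49 − 0.11(8.9)² + 0.0281(6300) − 0.4(28) = 49 − 8.7131 + 177.03 − 11.2 = 206.1169.
∂Q/∂Y = +0.0281, so E_I = 0.0281·(6300/206.1169) ≈ 0.86.
E_I ∈ (0,1): normal good (necessity).

0.86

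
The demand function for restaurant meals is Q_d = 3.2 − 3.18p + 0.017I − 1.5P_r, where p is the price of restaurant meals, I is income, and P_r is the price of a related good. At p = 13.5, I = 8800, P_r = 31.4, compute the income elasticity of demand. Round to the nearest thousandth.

Substituting, Q_d = 3.2 − 3.18(13.5) + 0.017(8800) − 1.5(31.4) = 3.2 − 42.93 + 149.6 − 47.1 = 62.77.
∂Q_d/∂I = +0.017, so E_I = 0.017·(8800/62.77) ≈ 2.383.
E_I > 1: normal good (luxury).

2.383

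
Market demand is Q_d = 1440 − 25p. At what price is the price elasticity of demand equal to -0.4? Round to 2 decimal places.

Set −bp/(a − bp) = −0.4 ⇒ bp = 0.4(a − bp) ⇒ bp(1+0.4) = 0.4·a.
p = 0.4·1440/(25·1.4) ≈ 16.46.

16.46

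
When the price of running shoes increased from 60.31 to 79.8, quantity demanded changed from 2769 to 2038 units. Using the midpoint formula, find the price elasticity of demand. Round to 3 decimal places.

-1.093

%ΔQ = (2038 − 2769)/[(2769 + 2038)/2] = -731/2403.5 ≈ -0.3041.
%ΔP = (79.8 − 60.31)/[(60.31 + 79.8)/2] = 19.49/70.055 ≈ 0.2782.
Arc elasticity E = %ΔQ/%ΔP ≈ -0.3041/0.2782 ≈ -1.093.
|E| > 1: demand is elastic over this range.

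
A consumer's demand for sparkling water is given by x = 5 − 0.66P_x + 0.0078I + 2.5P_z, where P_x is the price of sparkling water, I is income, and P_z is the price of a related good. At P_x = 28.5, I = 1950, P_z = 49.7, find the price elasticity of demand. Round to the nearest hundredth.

-0.15

At the given point, x = 5 − 0.66(28.5) + 0.0078(1950) + 2.5(49.7) = 5 − 18.81 + 15.21 + 124.25 = 125.65.
∂x/∂P_x = −0.66, so E_p = (−0.66)·(28.5/125.65) ≈ -0.15.
|E_p| < 1: demand is inelastic.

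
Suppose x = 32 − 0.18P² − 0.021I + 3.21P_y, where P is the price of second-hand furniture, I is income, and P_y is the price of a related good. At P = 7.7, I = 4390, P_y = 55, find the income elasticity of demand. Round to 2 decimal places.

Evaluating quantity at (P, I, P_y) gives x = 32 − 0.18(7.7)² − 0.021(4390) + 3.21(55) = 32 − 10.6722 − 92.19 + 176.55 = 105.6878.
∂x/∂I = −0.021, so E_I = -0.021·(4390/105.6878) ≈ -0.87.
E_I < 0: inferior good.

-0.87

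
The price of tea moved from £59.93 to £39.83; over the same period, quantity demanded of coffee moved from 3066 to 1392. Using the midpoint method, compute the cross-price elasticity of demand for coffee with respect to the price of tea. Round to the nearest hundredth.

1.86

%ΔQ_x = (1392 − 3066)/[(3066+1392)/2] = -1674/2229 ≈ -0.7510.
%ΔP_y = (39.83 − 59.93)/[(59.93+39.83)/2] ≈ -0.4030.
E_xy = -0.7510/-0.4030 ≈ 1.86.
E_xy > 0, so coffee and tea are substitutes.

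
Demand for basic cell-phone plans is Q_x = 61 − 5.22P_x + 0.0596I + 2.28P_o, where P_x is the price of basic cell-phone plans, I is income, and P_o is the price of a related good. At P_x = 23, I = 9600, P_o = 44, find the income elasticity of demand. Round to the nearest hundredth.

Q_x = 61 − 5.22(23) + 0.0596(9600) + 2.28(44) = 61 − 120.06 + 572.16 + 100.32 = 613.42.
∂Q_x/∂I = +0.0596, so E_I = 0.0596·(9600/613.42) ≈ 0.93.
E_I ∈ (0,1): normal good (necessity).

0.93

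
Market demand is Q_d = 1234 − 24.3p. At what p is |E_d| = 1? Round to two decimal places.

For linear demand Q_d = a − bp, E = −bp/(a − bp). |E| = 1 ⇒ bp = a − bp ⇒ p = a/(2b).
p = 1234/(2·24.3) ≈ 25.39.

25.39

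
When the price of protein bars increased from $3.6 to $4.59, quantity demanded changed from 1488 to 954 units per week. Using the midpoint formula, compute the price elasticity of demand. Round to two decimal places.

-1.81

%Δq = (954 − 1488)/[(1488 + 954)/2] = -534/1221 ≈ -0.4373.
%Δp = (4.59 − 3.6)/[(3.6 + 4.59)/2] = 0.99/4.095 ≈ 0.2418.
Arc elasticity E = %Δq/%Δp ≈ -0.4373/0.2418 ≈ -1.81.
|E| > 1: demand is elastic over this range.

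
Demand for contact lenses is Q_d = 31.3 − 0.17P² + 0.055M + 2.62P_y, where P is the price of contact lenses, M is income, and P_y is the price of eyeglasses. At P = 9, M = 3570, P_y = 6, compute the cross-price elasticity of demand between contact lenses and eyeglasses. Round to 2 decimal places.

0.07

At the given point, Q_d = 31.3 − 0.17(9)² + 0.055(3570) + 2.62(6) = 31.3 − 13.77 + 196.35 + 15.72 = 229.6.
∂Q_d/∂P_y = +2.62, so E_xy = 2.62·(6/229.6) ≈ 0.07.
E_xy > 0: the goods are substitutes.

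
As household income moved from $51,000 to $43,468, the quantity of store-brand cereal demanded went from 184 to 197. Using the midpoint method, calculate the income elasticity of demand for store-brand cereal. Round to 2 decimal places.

%ΔQ = (197 − 184)/[(184+197)/2] = 13/190.5 ≈ 0.0682.
%ΔM = (43,468 − 51,000)/[(51,000+43,468)/2] = -7532/47234 ≈ -0.1595.
E_I = %ΔQ/%ΔM ≈ -0.43.
E_I < 0: inferior good.

-0.43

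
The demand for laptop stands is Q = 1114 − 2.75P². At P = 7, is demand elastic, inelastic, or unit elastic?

At P = 7, Q = 979.25.
dQ/dP = −2·2.75·P = −38.5.
Point elasticity E = (dQ/dP)·(P/Q) = -38.5 × 7/979.25 ≈ -0.275.
|E| ≈ 0.275 < 1, so demand is inelastic.

inelastic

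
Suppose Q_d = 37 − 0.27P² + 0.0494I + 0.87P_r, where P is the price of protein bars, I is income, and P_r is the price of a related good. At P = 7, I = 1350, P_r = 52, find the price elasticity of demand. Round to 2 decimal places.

First evaluate Q_d: 37 − 0.27(7)² + 0.0494(1350) + 0.87(52) = 37 − 13.23 + 66.69 + 45.24 = 135.7.
∂Q_d/∂P = −2·0.27·P = -3.78, so E_p = -3.78·(7/135.7) ≈ -0.19.
|E_p| < 1: demand is inelastic.

-0.19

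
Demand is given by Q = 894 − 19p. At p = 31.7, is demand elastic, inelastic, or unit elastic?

elastic

At p = 31.7, Q = 291.7.
dQ/dp = −19.
Point elasticity E = (dQ/dp)·(p/Q) = -19 × 31.7/291.7 ≈ -2.065.
|E| ≈ 2.065 > 1, so demand is elastic.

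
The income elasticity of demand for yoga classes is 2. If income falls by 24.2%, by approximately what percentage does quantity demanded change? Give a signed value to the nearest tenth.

%ΔQ ≈ E × %ΔI = (2) × (-24.2%) = -48.4%.

-48.4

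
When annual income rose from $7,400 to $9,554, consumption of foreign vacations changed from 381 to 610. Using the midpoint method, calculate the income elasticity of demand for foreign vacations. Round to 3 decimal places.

1.819

%ΔQ = (610 − 381)/[(381+610)/2] = 229/495.5 ≈ 0.4622.
%ΔY = (9,554 − 7,400)/[(7,400+9,554)/2] = 2154/8477 ≈ 0.2541.
E_I = %ΔQ/%ΔY ≈ 1.819.
E_I > 1: normal good (luxury).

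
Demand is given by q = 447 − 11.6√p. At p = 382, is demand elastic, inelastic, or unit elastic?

inelastic

At p = 382, q = 220.2801.
dq/dp = −11.6/(2√p) = −11.6/(2·19.5448).
Point elasticity E = (dq/dp)·(p/q) = -0.2968 × 382/220.2801 ≈ -0.515.
|E| ≈ 0.515 < 1, so demand is inelastic.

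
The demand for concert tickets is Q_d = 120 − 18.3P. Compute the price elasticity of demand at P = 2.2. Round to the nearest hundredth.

-0.50

At P = 2.2, Q_d = 79.74.
dQ_d/dP = −18.3.
Point elasticity E = (dQ_d/dP)·(P/Q_d) = -18.3 × 2.2/79.74 ≈ -0.50.
|E| < 1, so demand is inelastic at this price.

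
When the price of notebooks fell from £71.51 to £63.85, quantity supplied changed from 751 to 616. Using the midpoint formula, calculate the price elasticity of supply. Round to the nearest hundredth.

1.75

%ΔQ = (616 − 751)/[(751 + 616)/2] = -135/683.5 ≈ -0.1975.
%Δp = (63.85 − 71.51)/[(71.51 + 63.85)/2] = -7.66/67.68 ≈ -0.1132.
Arc elasticity E = %ΔQ/%Δp ≈ -0.1975/-0.1132 ≈ 1.75.
|E| > 1: supply is elastic over this range.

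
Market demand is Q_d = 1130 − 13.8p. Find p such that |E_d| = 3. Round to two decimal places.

Set −bp/(a − bp) = −3 ⇒ bp = 3(a − bp) ⇒ bp(1+3) = 3·a.
p = 3·1130/(13.8·4) ≈ 61.41.

61.41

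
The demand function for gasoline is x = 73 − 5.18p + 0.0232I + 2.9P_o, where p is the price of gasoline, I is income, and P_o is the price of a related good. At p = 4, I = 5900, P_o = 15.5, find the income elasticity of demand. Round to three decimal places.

0.585

At the given point, x = 73 − 5.18(4) + 0.0232(5900) + 2.9(15.5) = 73 − 20.72 + 136.88 + 44.95 = 234.11.
∂x/∂I = +0.0232, so E_I = 0.0232·(5900/234.11) ≈ 0.585.
E_I ∈ (0,1): normal good (necessity).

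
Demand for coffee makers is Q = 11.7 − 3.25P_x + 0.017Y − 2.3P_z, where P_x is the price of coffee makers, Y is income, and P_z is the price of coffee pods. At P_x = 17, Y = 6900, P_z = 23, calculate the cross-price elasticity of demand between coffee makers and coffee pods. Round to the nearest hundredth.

First evaluate Q: 11.7 − 3.25(17) + 0.017(6900) − 2.3(23) = 11.7 − 55.25 + 117.3 − 52.9 = 20.85.
∂Q/∂P_z = −2.3, so E_xy = -2.3·(23/20.85) ≈ -2.54.
E_xy < 0: the goods are complements.

-2.54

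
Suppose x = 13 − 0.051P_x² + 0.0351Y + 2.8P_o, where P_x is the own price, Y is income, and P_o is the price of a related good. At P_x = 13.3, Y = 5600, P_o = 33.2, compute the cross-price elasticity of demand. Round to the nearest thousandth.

0.317

Evaluating quantity at (P_x, Y, P_o) gives x = 13 − 0.051(13.3)² + 0.0351(5600) + 2.8(33.2) = 13 − 9.0214 + 196.56 + 92.96 = 293.4986.
∂x/∂P_o = +2.8, so E_xy = 2.8·(33.2/293.4986) ≈ 0.317.
E_xy > 0: the goods are substitutes.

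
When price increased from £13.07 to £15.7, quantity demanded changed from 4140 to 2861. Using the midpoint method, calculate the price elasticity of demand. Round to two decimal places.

%ΔQ = (2861 − 4140)/[(4140 + 2861)/2] = -1279/3500.5 ≈ -0.3654.
%ΔP = (15.7 − 13.07)/[(13.07 + 15.7)/2] = 2.63/14.385 ≈ 0.1828.
Arc elasticity E = %ΔQ/%ΔP ≈ -0.3654/0.1828 ≈ -2.00.
|E| > 1: demand is elastic over this range.

-2.00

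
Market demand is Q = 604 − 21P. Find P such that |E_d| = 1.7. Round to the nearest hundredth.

18.11

Set −bP/(a − bP) = −1.7 ⇒ bP = 1.7(a − bP) ⇒ bP(1+1.7) = 1.7·a.
P = 1.7·604/(21·2.7) ≈ 18.11.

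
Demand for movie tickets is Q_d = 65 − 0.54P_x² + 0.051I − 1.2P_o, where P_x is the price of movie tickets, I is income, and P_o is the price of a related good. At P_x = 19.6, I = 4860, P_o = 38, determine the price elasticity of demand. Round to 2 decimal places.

-6.94

Substituting, Q_d = 65 − 0.54(19.6)² + 0.051(4860) − 1.2(38) = 65 − 207.4464 + 247.86 − 45.6 = 59.8136.
∂Q_d/∂P_x = −2·0.54·P_x = -21.168, so E_p = -21.168·(19.6/59.8136) ≈ -6.94.
|E_p| > 1: demand is elastic.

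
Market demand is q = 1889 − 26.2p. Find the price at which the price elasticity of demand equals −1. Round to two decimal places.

For linear demand q = a − bp, E = −bp/(a − bp). |E| = 1 ⇒ bp = a − bp ⇒ p = a/(2b).
p = 1889/(2·26.2) ≈ 36.05.

36.05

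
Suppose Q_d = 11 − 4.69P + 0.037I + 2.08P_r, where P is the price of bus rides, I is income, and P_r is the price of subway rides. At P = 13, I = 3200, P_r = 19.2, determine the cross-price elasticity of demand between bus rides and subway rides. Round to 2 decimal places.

0.37

Substituting, Q_d = 11 − 4.69(13) + 0.037(3200) + 2.08(19.2) = 11 − 60.97 + 118.4 + 39.936 = 108.366.
∂Q_d/∂P_r = +2.08, so E_xy = 2.08·(19.2/108.366) ≈ 0.37.
E_xy > 0: the goods are substitutes.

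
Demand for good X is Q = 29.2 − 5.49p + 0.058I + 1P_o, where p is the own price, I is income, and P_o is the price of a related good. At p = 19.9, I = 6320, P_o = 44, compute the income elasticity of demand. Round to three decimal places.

1.109

Q = 29.2 − 5.49(19.9) + 0.058(6320) + 1(44) = 29.2 − 109.251 + 366.56 + 44 = 330.509.
∂Q/∂I = +0.058, so E_I = 0.058·(6320/330.509) ≈ 1.109.
E_I > 1: normal good (luxury).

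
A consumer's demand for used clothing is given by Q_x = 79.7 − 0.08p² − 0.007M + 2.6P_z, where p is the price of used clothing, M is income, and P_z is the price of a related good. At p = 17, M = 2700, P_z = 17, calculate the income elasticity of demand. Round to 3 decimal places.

Substituting, Q_x = 79.7 − 0.08(17)² − 0.007(2700) + 2.6(17) = 79.7 − 23.12 − 18.9 + 44.2 = 81.88.
∂Q_x/∂M = −0.007, so E_I = -0.007·(2700/81.88) ≈ -0.231.
E_I < 0: inferior good.

-0.231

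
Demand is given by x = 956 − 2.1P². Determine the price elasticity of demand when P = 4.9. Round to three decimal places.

At P = 4.9, x = 905.579.
dx/dP = −2·2.1·P = −20.58.
Point elasticity E = (dx/dP)·(P/x) = -20.58 × 4.9/905.579 ≈ -0.111.
|E| < 1, so demand is inelastic at this price.

-0.111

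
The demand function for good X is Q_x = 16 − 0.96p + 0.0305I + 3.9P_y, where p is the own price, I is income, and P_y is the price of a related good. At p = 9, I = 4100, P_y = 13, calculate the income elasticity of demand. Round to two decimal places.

0.68

Substituting, Q_x = 16 − 0.96(9) + 0.0305(4100) + 3.9(13) = 16 − 8.64 + 125.05 + 50.7 = 183.11.
∂Q_x/∂I = +0.0305, so E_I = 0.0305·(4100/183.11) ≈ 0.68.
E_I ∈ (0,1): normal good (necessity).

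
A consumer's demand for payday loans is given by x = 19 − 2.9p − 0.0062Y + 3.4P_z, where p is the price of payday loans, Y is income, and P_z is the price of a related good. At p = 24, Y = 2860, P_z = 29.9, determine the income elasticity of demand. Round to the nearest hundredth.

Evaluating quantity at (p, Y, P_z) gives x = 19 − 2.9(24) − 0.0062(2860) + 3.4(29.9) = 19 − 69.6 − 17.732 + 101.66 = 33.328.
∂x/∂Y = −0.0062, so E_I = -0.0062·(2860/33.328) ≈ -0.53.
E_I < 0: inferior good.

-0.53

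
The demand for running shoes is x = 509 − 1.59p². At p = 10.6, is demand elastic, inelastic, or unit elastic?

At p = 10.6, x = 330.3476.
dx/dp = −2·1.59·p = −33.708.
Point elasticity E = (dx/dp)·(p/x) = -33.708 × 10.6/330.3476 ≈ -1.082.
|E| ≈ 1.082 > 1, so demand is elastic.

elastic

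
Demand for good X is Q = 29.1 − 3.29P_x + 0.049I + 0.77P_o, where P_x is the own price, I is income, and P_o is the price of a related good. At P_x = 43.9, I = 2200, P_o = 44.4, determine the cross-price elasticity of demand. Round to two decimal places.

Evaluating quantity at (P_x, I, P_o) gives Q = 29.1 − 3.29(43.9) + 0.049(2200) + 0.77(44.4) = 29.1 − 144.431 + 107.8 + 34.188 = 26.657.
∂Q/∂P_o = +0.77, so E_xy = 0.77·(44.4/26.657) ≈ 1.28.
E_xy > 0: the goods are substitutes.

1.28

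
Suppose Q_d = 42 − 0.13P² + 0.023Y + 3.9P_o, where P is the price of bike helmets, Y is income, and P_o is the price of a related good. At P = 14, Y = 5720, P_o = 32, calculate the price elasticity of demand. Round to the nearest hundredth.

At the given point, Q_d = 42 − 0.13(14)² + 0.023(5720) + 3.9(32) = 42 − 25.48 + 131.56 + 124.8 = 272.88.
∂Q_d/∂P = −2·0.13·P = -3.64, so E_p = -3.64·(14/272.88) ≈ -0.19.
|E_p| < 1: demand is inelastic.

-0.19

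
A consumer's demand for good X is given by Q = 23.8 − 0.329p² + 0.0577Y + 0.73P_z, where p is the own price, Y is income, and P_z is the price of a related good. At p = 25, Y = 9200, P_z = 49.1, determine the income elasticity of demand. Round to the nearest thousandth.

First evaluate Q: 23.8 − 0.329(25)² + 0.0577(9200) + 0.73(49.1) = 23.8 − 205.625 + 530.84 + 35.843 = 384.858.
∂Q/∂Y = +0.0577, so E_I = 0.0577·(9200/384.858) ≈ 1.379.
E_I > 1: normal good (luxury).

1.379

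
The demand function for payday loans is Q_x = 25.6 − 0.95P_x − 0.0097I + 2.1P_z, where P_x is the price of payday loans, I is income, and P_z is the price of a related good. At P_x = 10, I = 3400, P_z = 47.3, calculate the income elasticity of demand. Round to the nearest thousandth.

First evaluate Q_x: 25.6 − 0.95(10) − 0.0097(3400) + 2.1(47.3) = 25.6 − 9.5 − 32.98 + 99.33 = 82.45.
∂Q_x/∂I = −0.0097, so E_I = -0.0097·(3400/82.45) ≈ -0.400.
E_I < 0: inferior good.

-0.400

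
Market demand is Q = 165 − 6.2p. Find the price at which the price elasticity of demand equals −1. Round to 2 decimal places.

For linear demand Q = a − bp, E = −bp/(a − bp). |E| = 1 ⇒ bp = a − bp ⇒ p = a/(2b).
p = 165/(2·6.2) ≈ 13.31.

13.31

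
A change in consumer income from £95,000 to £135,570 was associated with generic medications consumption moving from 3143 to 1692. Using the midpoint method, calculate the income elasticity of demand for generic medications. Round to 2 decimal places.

%ΔQ = (1692 − 3143)/[(3143+1692)/2] = -1451/2417.5 ≈ -0.6002.
%ΔY = (135,570 − 95,000)/[(95,000+135,570)/2] = 40570/115285 ≈ 0.3519.
E_I = %ΔQ/%ΔY ≈ -1.71.
E_I < 0: inferior good.

-1.71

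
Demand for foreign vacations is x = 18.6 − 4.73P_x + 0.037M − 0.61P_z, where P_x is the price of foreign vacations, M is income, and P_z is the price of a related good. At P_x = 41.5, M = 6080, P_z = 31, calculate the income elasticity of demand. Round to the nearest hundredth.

Substituting, x = 18.6 − 4.73(41.5) + 0.037(6080) − 0.61(31) = 18.6 − 196.295 + 224.96 − 18.91 = 28.355.
∂x/∂M = +0.037, so E_I = 0.037·(6080/28.355) ≈ 7.93.
E_I > 1: normal good (luxury).

7.93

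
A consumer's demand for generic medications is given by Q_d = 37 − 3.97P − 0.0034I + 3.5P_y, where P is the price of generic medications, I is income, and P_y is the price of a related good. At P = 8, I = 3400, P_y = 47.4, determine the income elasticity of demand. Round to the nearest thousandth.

-0.072

Evaluating quantity at (P, I, P_y) gives Q_d = 37 − 3.97(8) − 0.0034(3400) + 3.5(47.4) = 37 − 31.76 − 11.56 + 165.9 = 159.58.
∂Q_d/∂I = −0.0034, so E_I = -0.0034·(3400/159.58) ≈ -0.072.
E_I < 0: inferior good.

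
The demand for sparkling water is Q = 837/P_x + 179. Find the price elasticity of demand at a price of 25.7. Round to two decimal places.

At P_x = 25.7, Q = 211.5681.
dQ/dP_x = −837/P_x² = −1.2672.
Point elasticity E = (dQ/dP_x)·(P_x/Q) = -1.2672 × 25.7/211.5681 ≈ -0.15.
|E| < 1, so demand is inelastic at this price.

-0.15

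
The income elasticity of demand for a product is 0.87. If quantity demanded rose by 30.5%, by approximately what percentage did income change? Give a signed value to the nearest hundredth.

%ΔQ ≈ E × %ΔI ⇒ %ΔI = %ΔQ / E = (30.5%)/(0.87) ≈ 35.06%.

35.06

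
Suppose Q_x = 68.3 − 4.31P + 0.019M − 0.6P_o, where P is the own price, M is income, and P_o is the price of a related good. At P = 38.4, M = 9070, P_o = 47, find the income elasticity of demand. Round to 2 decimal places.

3.67

At the given point, Q_x = 68.3 − 4.31(38.4) + 0.019(9070) − 0.6(47) = 68.3 − 165.504 + 172.33 − 28.2 = 46.926.
∂Q_x/∂M = +0.019, so E_I = 0.019·(9070/46.926) ≈ 3.67.
E_I > 1: normal good (luxury).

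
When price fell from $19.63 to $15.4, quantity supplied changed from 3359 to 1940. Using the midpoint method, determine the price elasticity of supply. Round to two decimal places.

2.22

%Δq = (1940 − 3359)/[(3359 + 1940)/2] = -1419/2649.5 ≈ -0.5356.
%Δp = (15.4 − 19.63)/[(19.63 + 15.4)/2] = -4.23/17.515 ≈ -0.2415.
Arc elasticity E = %Δq/%Δp ≈ -0.5356/-0.2415 ≈ 2.22.
|E| > 1: supply is elastic over this range.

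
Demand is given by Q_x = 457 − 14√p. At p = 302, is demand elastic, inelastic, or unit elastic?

At p = 302, Q_x = 213.7059.
dQ_x/dp = −14/(2√p) = −14/(2·17.3781).
Point elasticity E = (dQ_x/dp)·(p/Q_x) = -0.4028 × 302/213.7059 ≈ -0.569.
|E| ≈ 0.569 < 1, so demand is inelastic.

inelastic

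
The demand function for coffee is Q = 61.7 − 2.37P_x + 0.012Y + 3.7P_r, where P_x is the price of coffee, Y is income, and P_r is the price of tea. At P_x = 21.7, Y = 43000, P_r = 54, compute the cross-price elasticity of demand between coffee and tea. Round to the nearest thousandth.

Q = 61.7 − 2.37(21.7) + 0.012(43000) + 3.7(54) = 61.7 − 51.429 + 516 + 199.8 = 726.071.
∂Q/∂P_r = +3.7, so E_xy = 3.7·(54/726.071) ≈ 0.275.
E_xy > 0: the goods are substitutes.

0.275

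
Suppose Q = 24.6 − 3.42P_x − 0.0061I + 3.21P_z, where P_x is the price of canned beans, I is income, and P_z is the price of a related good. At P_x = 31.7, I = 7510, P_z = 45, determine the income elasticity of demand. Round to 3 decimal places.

-3.090

Evaluating quantity at (P_x, I, P_z) gives Q = 24.6 − 3.42(31.7) − 0.0061(7510) + 3.21(45) = 24.6 − 108.414 − 45.811 + 144.45 = 14.825.
∂Q/∂I = −0.0061, so E_I = -0.0061·(7510/14.825) ≈ -3.090.
E_I < 0: inferior good.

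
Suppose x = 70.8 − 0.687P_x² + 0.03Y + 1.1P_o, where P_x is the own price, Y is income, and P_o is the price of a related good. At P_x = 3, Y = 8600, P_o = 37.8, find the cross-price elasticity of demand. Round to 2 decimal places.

0.11

x = 70.8 − 0.687(3)² + 0.03(8600) + 1.1(37.8) = 70.8 − 6.183 + 258 + 41.58 = 364.197.
∂x/∂P_o = +1.1, so E_xy = 1.1·(37.8/364.197) ≈ 0.11.
E_xy > 0: the goods are substitutes.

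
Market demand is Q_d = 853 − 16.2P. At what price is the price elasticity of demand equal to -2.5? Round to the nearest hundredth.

37.61

Set −bP/(a − bP) = −2.5 ⇒ bP = 2.5(a − bP) ⇒ bP(1+2.5) = 2.5·a.
P = 2.5·853/(16.2·3.5) ≈ 37.61.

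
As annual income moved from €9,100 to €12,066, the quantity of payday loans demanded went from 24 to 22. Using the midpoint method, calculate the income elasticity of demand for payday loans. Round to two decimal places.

-0.31

%ΔQ = (22 − 24)/[(24+22)/2] = -2/23 ≈ -0.0870.
%ΔM = (12,066 − 9,100)/[(9,100+12,066)/2] = 2966/10583 ≈ 0.2803.
E_I = %ΔQ/%ΔM ≈ -0.31.
E_I < 0: inferior good.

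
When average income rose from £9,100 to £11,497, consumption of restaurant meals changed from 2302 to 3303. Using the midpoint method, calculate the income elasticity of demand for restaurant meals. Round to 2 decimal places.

1.53

%ΔQ = (3303 − 2302)/[(2302+3303)/2] = 1001/2802.5 ≈ 0.3572.
%ΔY = (11,497 − 9,100)/[(9,100+11,497)/2] = 2397/10298.5 ≈ 0.2328.
E_I = %ΔQ/%ΔY ≈ 1.53.
E_I > 1: normal good (luxury).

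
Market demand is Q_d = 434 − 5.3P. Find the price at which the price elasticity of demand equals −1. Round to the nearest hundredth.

40.94

For linear demand Q_d = a − bP, E = −bP/(a − bP). |E| = 1 ⇒ bP = a − bP ⇒ P = a/(2b).
P = 434/(2·5.3) ≈ 40.94.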